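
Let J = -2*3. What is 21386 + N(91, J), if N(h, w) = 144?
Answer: 21530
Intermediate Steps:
J = -6
21386 + N(91, J) = 21386 + 144 = 21530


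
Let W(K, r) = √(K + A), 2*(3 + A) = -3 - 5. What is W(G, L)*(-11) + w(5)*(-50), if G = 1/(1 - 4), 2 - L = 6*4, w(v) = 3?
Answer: -150 - 11*I*√66/3 ≈ -150.0 - 29.788*I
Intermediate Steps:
A = -7 (A = -3 + (-3 - 5)/2 = -3 + (½)*(-8) = -3 - 4 = -7)
L = -22 (L = 2 - 6*4 = 2 - 1*24 = 2 - 24 = -22)
G = -⅓ (G = 1/(-3) = -⅓ ≈ -0.33333)
W(K, r) = √(-7 + K) (W(K, r) = √(K - 7) = √(-7 + K))
W(G, L)*(-11) + w(5)*(-50) = √(-7 - ⅓)*(-11) + 3*(-50) = √(-22/3)*(-11) - 150 = (I*√66/3)*(-11) - 150 = -11*I*√66/3 - 150 = -150 - 11*I*√66/3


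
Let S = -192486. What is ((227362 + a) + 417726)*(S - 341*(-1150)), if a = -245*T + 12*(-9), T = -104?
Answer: 133866725440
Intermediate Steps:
a = 25372 (a = -245*(-104) + 12*(-9) = 25480 - 108 = 25372)
((227362 + a) + 417726)*(S - 341*(-1150)) = ((227362 + 25372) + 417726)*(-192486 - 341*(-1150)) = (252734 + 417726)*(-192486 + 392150) = 670460*199664 = 133866725440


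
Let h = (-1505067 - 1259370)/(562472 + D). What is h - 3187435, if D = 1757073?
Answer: -7393401681512/2319545 ≈ -3.1874e+6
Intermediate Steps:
h = -2764437/2319545 (h = (-1505067 - 1259370)/(562472 + 1757073) = -2764437/2319545 ≈ -1.1918)
h - 3187435 = -2764437/2319545 - 3187435 = -7393401681512/2319545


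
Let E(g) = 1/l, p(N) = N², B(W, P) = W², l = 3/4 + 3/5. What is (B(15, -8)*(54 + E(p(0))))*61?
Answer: 2253950/3 ≈ 7.5132e+5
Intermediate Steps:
l = 27/20 (l = 3*(¼) + 3*(⅕) = ¾ + ⅗ = 27/20 ≈ 1.3500)
E(g) = 20/27 (E(g) = 1/(27/20) = 20/27)
(B(15, -8)*(54 + E(p(0))))*61 = (15²*(54 + 20/27))*61 = (225*(1478/27))*61 = (36950/3)*61 = 2253950/3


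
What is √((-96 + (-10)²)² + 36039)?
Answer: √36055 ≈ 189.88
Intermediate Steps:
√((-96 + (-10)²)² + 36039) = √((-96 + 100)² + 36039) = √(4² + 36039) = √(16 + 36039) = √36055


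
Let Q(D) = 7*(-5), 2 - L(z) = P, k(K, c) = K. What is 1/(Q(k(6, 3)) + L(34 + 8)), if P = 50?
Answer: -1/83 ≈ -0.012048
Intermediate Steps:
L(z) = -48 (L(z) = 2 - 1*50 = 2 - 50 = -48)
Q(D) = -35
1/(Q(k(6, 3)) + L(34 + 8)) = 1/(-35 - 48) = 1/(-83) = -1/83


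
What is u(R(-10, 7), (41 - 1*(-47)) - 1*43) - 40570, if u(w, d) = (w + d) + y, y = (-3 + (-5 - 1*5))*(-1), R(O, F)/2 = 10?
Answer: -40492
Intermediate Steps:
R(O, F) = 20 (R(O, F) = 2*10 = 20)
y = 13 (y = (-3 + (-5 - 5))*(-1) = (-3 - 10)*(-1) = -13*(-1) = 13)
u(w, d) = 13 + d + w (u(w, d) = (w + d) + 13 = (d + w) + 13 = 13 + d + w)
u(R(-10, 7), (41 - 1*(-47)) - 1*43) - 40570 = (13 + ((41 - 1*(-47)) - 1*43) + 20) - 40570 = (13 + ((41 + 47) - 43) + 20) - 40570 = (13 + (88 - 43) + 20) - 40570 = (13 + 45 + 20) - 40570 = 78 - 40570 = -40492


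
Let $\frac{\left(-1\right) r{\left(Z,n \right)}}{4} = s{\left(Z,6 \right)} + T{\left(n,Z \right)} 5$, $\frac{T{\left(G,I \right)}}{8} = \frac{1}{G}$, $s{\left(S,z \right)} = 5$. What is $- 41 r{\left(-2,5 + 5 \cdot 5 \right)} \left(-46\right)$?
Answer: $- \frac{143336}{3} \approx -47779.0$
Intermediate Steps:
$T{\left(G,I \right)} = \frac{8}{G}$
$r{\left(Z,n \right)} = -20 - \frac{160}{n}$ ($r{\left(Z,n \right)} = - 4 \left(5 + \frac{8}{n} 5\right) = - 4 \left(5 + \frac{40}{n}\right) = -20 - \frac{160}{n}$)
$- 41 r{\left(-2,5 + 5 \cdot 5 \right)} \left(-46\right) = - 41 \left(-20 - \frac{160}{5 + 5 \cdot 5}\right) \left(-46\right) = - 41 \left(-20 - \frac{160}{5 + 25}\right) \left(-46\right) = - 41 \left(-20 - \frac{160}{30}\right) \left(-46\right) = - 41 \left(-20 - \frac{16}{3}\right) \left(-46\right) = \left(-41\right) \left(- \frac{76}{3}\right) \left(-46\right) = \frac{3116}{3} \left(-46\right) = - \frac{143336}{3}$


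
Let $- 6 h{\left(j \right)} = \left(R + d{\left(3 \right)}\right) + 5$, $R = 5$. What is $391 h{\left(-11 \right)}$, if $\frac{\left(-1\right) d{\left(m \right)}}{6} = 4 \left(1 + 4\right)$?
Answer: $\frac{21505}{3} \approx 7168.3$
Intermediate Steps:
$d{\left(m \right)} = -120$ ($d{\left(m \right)} = - 6 \cdot 4 \left(1 + 4\right) = - 6 \cdot 4 \cdot 5 = \left(-6\right) 20 = -120$)
$h{\left(j \right)} = \frac{55}{3}$ ($h{\left(j \right)} = - \frac{\left(5 - 120\right) + 5}{6} = - \frac{-115 + 5}{6} = \left(- \frac{1}{6}\right) \left(-110\right) = \frac{55}{3}$)
$391 h{\left(-11 \right)} = 391 \cdot \frac{55}{3} = \frac{21505}{3}$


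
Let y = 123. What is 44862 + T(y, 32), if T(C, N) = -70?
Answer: 44792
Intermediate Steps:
44862 + T(y, 32) = 44862 - 70 = 44792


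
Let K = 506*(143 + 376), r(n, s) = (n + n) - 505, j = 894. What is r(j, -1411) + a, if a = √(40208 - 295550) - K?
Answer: -261331 + I*√255342 ≈ -2.6133e+5 + 505.31*I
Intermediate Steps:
r(n, s) = -505 + 2*n (r(n, s) = 2*n - 505 = -505 + 2*n)
K = 262614 (K = 506*519 = 262614)
a = -262614 + I*√255342 (a = √(40208 - 295550) - 1*262614 = √(-255342) - 262614 = I*√255342 - 262614 = -262614 + I*√255342 ≈ -2.6261e+5 + 505.31*I)
r(j, -1411) + a = (-505 + 2*894) + (-262614 + I*√255342) = (-505 + 1788) + (-262614 + I*√255342) = 1283 + (-262614 + I*√255342) = -261331 + I*√255342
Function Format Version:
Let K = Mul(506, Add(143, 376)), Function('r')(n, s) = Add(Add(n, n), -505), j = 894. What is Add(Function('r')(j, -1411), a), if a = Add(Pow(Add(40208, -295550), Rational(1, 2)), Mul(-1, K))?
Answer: Add(-261331, Mul(I, Pow(255342, Rational(1, 2)))) ≈ Add(-2.6133e+5, Mul(505.31, I))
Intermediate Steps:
Function('r')(n, s) = Add(-505, Mul(2, n)) (Function('r')(n, s) = Add(Mul(2, n), -505) = Add(-505, Mul(2, n)))
K = 262614 (K = Mul(506, 519) = 262614)
a = Add(-262614, Mul(I, Pow(255342, Rational(1, 2)))) (a = Add(Pow(Add(40208, -295550), Rational(1, 2)), Mul(-1, 262614)) = Add(Pow(-255342, Rational(1, 2)), -262614) = Add(Mul(I, Pow(255342, Rational(1, 2))), -262614) = Add(-262614, Mul(I, Pow(255342, Rational(1, 2)))) ≈ Add(-2.6261e+5, Mul(505.31, I)))
Add(Function('r')(j, -1411), a) = Add(Add(-505, Mul(2, 894)), Add(-262614, Mul(I, Pow(255342, Rational(1, 2))))) = Add(Add(-505, 1788), Add(-262614, Mul(I, Pow(255342, Rational(1, 2))))) = Add(1283, Add(-262614, Mul(I, Pow(255342, Rational(1, 2))))) = Add(-261331, Mul(I, Pow(255342, Rational(1, 2))))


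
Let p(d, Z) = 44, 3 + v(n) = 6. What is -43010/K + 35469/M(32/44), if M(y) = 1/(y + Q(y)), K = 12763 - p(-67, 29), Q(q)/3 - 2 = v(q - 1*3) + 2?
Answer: 4687810753/6083 ≈ 7.7064e+5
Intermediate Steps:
v(n) = 3 (v(n) = -3 + 6 = 3)
Q(q) = 21 (Q(q) = 6 + 3*(3 + 2) = 6 + 3*5 = 6 + 15 = 21)
K = 12719 (K = 12763 - 1*44 = 12763 - 44 = 12719)
M(y) = 1/(21 + y) (M(y) = 1/(y + 21) = 1/(21 + y))
-43010/K + 35469/M(32/44) = -43010/12719 + 35469/(1/(21 + 32/44)) = -43010*1/12719 + 35469/(1/(21 + 32*(1/44))) = -1870/553 + 35469/(1/(21 + 8/11)) = -1870/553 + 35469/(1/(239/11)) = -1870/553 + 35469/(11/239) = -1870/553 + 35469*(239/11) = -1870/553 + 8477091/11 = 4687810753/6083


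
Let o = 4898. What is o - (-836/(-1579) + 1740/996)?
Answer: 641618843/131057 ≈ 4895.7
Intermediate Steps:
o - (-836/(-1579) + 1740/996) = 4898 - (-836/(-1579) + 1740/996) = 4898 - (-836*(-1/1579) + 1740*(1/996)) = 4898 - (836/1579 + 145/83) = 4898 - 1*298343/131057 = 4898 - 298343/131057 = 641618843/131057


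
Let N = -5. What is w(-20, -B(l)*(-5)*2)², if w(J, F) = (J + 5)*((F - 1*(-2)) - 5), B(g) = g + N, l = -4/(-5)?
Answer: 455625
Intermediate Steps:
l = ⅘ (l = -4*(-⅕) = ⅘ ≈ 0.80000)
B(g) = -5 + g (B(g) = g - 5 = -5 + g)
w(J, F) = (-3 + F)*(5 + J) (w(J, F) = (5 + J)*((F + 2) - 5) = (5 + J)*((2 + F) - 5) = (5 + J)*(-3 + F) = (-3 + F)*(5 + J))
w(-20, -B(l)*(-5)*2)² = (-15 - 3*(-20) + 5*(-(-5 + ⅘)*(-5)*2) - (-5 + ⅘)*(-5)*2*(-20))² = (-15 + 60 + 5*(-(-21/5*(-5))*2) - (-21/5*(-5))*2*(-20))² = (-15 + 60 + 5*(-21*2) - 21*2*(-20))² = (-15 + 60 + 5*(-1*42) - 1*42*(-20))² = (-15 + 60 + 5*(-42) - 42*(-20))² = (-15 + 60 - 210 + 840)² = 675² = 455625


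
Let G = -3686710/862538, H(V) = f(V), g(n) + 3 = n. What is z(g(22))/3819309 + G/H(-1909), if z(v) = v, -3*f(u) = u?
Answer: -21105384467186/3144408535087989 ≈ -0.0067120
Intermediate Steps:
f(u) = -u/3
g(n) = -3 + n
H(V) = -V/3
G = -1843355/431269 (G = -3686710*1/862538 = -1843355/431269 ≈ -4.2743)
z(g(22))/3819309 + G/H(-1909) = (-3 + 22)/3819309 - 1843355/(431269*((-1/3*(-1909)))) = 19*(1/3819309) - 1843355/(431269*1909/3) = 19/3819309 - 1843355/431269*3/1909 = 19/3819309 - 5530065/823292521 = -21105384467186/3144408535087989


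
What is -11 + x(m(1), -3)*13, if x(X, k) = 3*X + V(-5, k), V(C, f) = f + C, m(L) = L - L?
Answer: -115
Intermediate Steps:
m(L) = 0
V(C, f) = C + f
x(X, k) = -5 + k + 3*X (x(X, k) = 3*X + (-5 + k) = -5 + k + 3*X)
-11 + x(m(1), -3)*13 = -11 + (-5 - 3 + 3*0)*13 = -11 + (-5 - 3 + 0)*13 = -11 - 8*13 = -11 - 104 = -115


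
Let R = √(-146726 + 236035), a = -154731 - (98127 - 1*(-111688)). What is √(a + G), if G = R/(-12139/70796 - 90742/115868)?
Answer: √(-1397116658646053398712386 - 4014693610350724972*√89309)/1957673071 ≈ 604.04*I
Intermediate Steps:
a = -364546 (a = -154731 - (98127 + 111688) = -154731 - 1*209815 = -154731 - 209815 = -364546)
R = √89309 ≈ 298.85
G = -2050747732*√89309/1957673071 (G = √89309/(-12139/70796 - 90742/115868) = √89309/(-12139*1/70796 - 90742*1/115868) = √89309/(-12139/70796 - 45371/57934) = √89309/(-1957673071/2050747732) = √89309*(-2050747732/1957673071) = -2050747732*√89309/1957673071 ≈ -313.05)
√(a + G) = √(-364546 - 2050747732*√89309/1957673071)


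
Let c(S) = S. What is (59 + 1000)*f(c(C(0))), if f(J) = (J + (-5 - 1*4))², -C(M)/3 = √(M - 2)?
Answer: 66717 + 57186*I*√2 ≈ 66717.0 + 80873.0*I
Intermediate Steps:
C(M) = -3*√(-2 + M) (C(M) = -3*√(M - 2) = -3*√(-2 + M))
f(J) = (-9 + J)² (f(J) = (J + (-5 - 4))² = (J - 9)² = (-9 + J)²)
(59 + 1000)*f(c(C(0))) = (59 + 1000)*(-9 - 3*√(-2 + 0))² = 1059*(-9 - 3*I*√2)²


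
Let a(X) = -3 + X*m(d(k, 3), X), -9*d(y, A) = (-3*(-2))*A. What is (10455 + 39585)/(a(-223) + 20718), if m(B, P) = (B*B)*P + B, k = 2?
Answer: 5560/24453 ≈ 0.22738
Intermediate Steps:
d(y, A) = -2*A/3 (d(y, A) = -(-3*(-2))*A/9 = -2*A/3)
m(B, P) = B + P*B**2 (m(B, P) = B**2*P + B = P*B**2 + B = B + P*B**2)
a(X) = -3 + X*(-2 + 4*X) (a(X) = -3 + X*((-2/3*3)*(1 + (-2/3*3)*X)) = -3 + X*(-2*(1 - 2*X)) = -3 + X*(-2 + 4*X))
(10455 + 39585)/(a(-223) + 20718) = (10455 + 39585)/((-3 + 2*(-223)*(-1 + 2*(-223))) + 20718) = 50040/((-3 + 2*(-223)*(-1 - 446)) + 20718) = 50040/((-3 + 2*(-223)*(-447)) + 20718) = 50040/((-3 + 199362) + 20718) = 50040/(199359 + 20718) = 50040/220077 = 50040*(1/220077) = 5560/24453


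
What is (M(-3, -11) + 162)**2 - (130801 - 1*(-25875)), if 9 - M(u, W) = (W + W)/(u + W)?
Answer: -6270528/49 ≈ -1.2797e+5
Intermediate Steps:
M(u, W) = 9 - 2*W/(W + u) (M(u, W) = 9 - (W + W)/(u + W) = 9 - 2*W/(W + u))
(M(-3, -11) + 162)**2 - (130801 - 1*(-25875)) = ((7*(-11) + 9*(-3))/(-11 - 3) + 162)**2 - (130801 - 1*(-25875)) = ((-77 - 27)/(-14) + 162)**2 - (130801 + 25875) = (-1/14*(-104) + 162)**2 - 1*156676 = (52/7 + 162)**2 - 156676 = (1186/7)**2 - 156676 = 1406596/49 - 156676 = -6270528/49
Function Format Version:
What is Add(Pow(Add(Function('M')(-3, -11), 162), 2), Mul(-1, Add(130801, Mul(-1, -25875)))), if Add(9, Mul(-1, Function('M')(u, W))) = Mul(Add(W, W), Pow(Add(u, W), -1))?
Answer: Rational(-6270528, 49) ≈ -1.2797e+5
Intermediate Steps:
Function('M')(u, W) = Add(9, Mul(-2, W, Pow(Add(W, u), -1))) (Function('M')(u, W) = Add(9, Mul(-1, Mul(Add(W, W), Pow(Add(u, W), -1)))) = Add(9, Mul(-1, Mul(Mul(2, W), Pow(Add(W, u), -1)))) = Add(9, Mul(-1, Mul(2, W, Pow(Add(W, u), -1)))) = Add(9, Mul(-2, W, Pow(Add(W, u), -1))))
Add(Pow(Add(Function('M')(-3, -11), 162), 2), Mul(-1, Add(130801, Mul(-1, -25875)))) = Add(Pow(Add(Mul(Pow(Add(-11, -3), -1), Add(Mul(7, -11), Mul(9, -3))), 162), 2), Mul(-1, Add(130801, Mul(-1, -25875)))) = Add(Pow(Add(Mul(Pow(-14, -1), Add(-77, -27)), 162), 2), Mul(-1, Add(130801, 25875))) = Add(Pow(Add(Mul(Rational(-1, 14), -104), 162), 2), Mul(-1, 156676)) = Add(Pow(Add(Rational(52, 7), 162), 2), -156676) = Add(Pow(Rational(1186, 7), 2), -156676) = Add(Rational(1406596, 49), -156676) = Rational(-6270528, 49)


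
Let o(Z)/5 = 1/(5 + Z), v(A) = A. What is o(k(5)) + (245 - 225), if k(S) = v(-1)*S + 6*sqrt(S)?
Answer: 20 + sqrt(5)/6 ≈ 20.373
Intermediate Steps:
k(S) = -S + 6*sqrt(S)
o(Z) = 5/(5 + Z)
o(k(5)) + (245 - 225) = 5/(5 + (-1*5 + 6*sqrt(5))) + (245 - 225) = 5/(5 + (-5 + 6*sqrt(5))) + 20 = 5/((6*sqrt(5))) + 20 = 5*(sqrt(5)/30) + 20 = sqrt(5)/6 + 20 = 20 + sqrt(5)/6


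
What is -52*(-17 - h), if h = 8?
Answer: 1300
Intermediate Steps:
-52*(-17 - h) = -52*(-17 - 1*8) = -52*(-17 - 8) = -52*(-25) = 1300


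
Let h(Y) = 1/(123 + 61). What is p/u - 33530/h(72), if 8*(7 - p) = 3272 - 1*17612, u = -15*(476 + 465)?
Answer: -174165553199/28230 ≈ -6.1695e+6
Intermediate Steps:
u = -14115 (u = -15*941 = -14115)
p = 3599/2 (p = 7 - (3272 - 1*17612)/8 = 7 - (3272 - 17612)/8 = 7 - ⅛*(-14340) = 7 + 3585/2 = 3599/2 ≈ 1799.5)
h(Y) = 1/184
p/u - 33530/h(72) = (3599/2)/(-14115) - 33530/1/184 = (3599/2)*(-1/14115) - 33530*184 = -3599/28230 - 6169520 = -174165553199/28230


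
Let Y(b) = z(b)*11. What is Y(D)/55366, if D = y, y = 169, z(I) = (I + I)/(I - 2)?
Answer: 1859/4623061 ≈ 0.00040211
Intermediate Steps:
z(I) = 2*I/(-2 + I) (z(I) = (2*I)/(-2 + I) = 2*I/(-2 + I))
D = 169
Y(b) = 22*b/(-2 + b) (Y(b) = (2*b/(-2 + b))*11 = 22*b/(-2 + b))
Y(D)/55366 = (22*169/(-2 + 169))/55366 = (22*169/167)*(1/55366) = (22*169*(1/167))*(1/55366) = (3718/167)*(1/55366) = 1859/4623061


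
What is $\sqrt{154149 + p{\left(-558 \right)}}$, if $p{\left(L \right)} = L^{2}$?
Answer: $\sqrt{465513} \approx 682.29$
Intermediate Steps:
$\sqrt{154149 + p{\left(-558 \right)}} = \sqrt{154149 + \left(-558\right)^{2}} = \sqrt{154149 + 311364} = \sqrt{465513}$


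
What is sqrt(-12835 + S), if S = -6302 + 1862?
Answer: 5*I*sqrt(691) ≈ 131.43*I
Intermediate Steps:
S = -4440
sqrt(-12835 + S) = sqrt(-12835 - 4440) = sqrt(-17275) = 5*I*sqrt(691)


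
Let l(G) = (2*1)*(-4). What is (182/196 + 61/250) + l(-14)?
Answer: -5974/875 ≈ -6.8274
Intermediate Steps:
l(G) = -8 (l(G) = 2*(-4) = -8)
(182/196 + 61/250) + l(-14) = (182/196 + 61/250) - 8 = (182*(1/196) + 61*(1/250)) - 8 = (13/14 + 61/250) - 8 = 1026/875 - 8 = -5974/875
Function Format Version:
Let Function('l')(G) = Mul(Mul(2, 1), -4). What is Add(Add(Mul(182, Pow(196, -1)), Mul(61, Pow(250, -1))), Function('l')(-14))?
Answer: Rational(-5974, 875) ≈ -6.8274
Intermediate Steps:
Function('l')(G) = -8 (Function('l')(G) = Mul(2, -4) = -8)
Add(Add(Mul(182, Pow(196, -1)), Mul(61, Pow(250, -1))), Function('l')(-14)) = Add(Add(Mul(182, Pow(196, -1)), Mul(61, Pow(250, -1))), -8) = Add(Add(Mul(182, Rational(1, 196)), Mul(61, Rational(1, 250))), -8) = Add(Add(Rational(13, 14), Rational(61, 250)), -8) = Add(Rational(1026, 875), -8) = Rational(-5974, 875)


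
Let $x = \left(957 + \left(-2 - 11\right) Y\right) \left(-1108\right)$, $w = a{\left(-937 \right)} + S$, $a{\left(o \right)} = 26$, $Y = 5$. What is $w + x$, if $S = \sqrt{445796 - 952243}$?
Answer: $-988310 + 31 i \sqrt{527} \approx -9.8831 \cdot 10^{5} + 711.65 i$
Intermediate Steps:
$S = 31 i \sqrt{527}$ ($S = \sqrt{-506447} = 31 i \sqrt{527} \approx 711.65 i$)
$w = 26 + 31 i \sqrt{527} \approx 26.0 + 711.65 i$
$x = -988336$ ($x = \left(957 + \left(-2 - 11\right) 5\right) \left(-1108\right) = \left(957 - 65\right) \left(-1108\right) = 892 \left(-1108\right) = -988336$)
$w + x = \left(26 + 31 i \sqrt{527}\right) - 988336 = -988310 + 31 i \sqrt{527}$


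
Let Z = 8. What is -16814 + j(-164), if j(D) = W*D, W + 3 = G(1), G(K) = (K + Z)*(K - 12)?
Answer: -86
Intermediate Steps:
G(K) = (-12 + K)*(8 + K) (G(K) = (K + 8)*(K - 12) = (8 + K)*(-12 + K) = (-12 + K)*(8 + K))
W = -102 (W = -3 + (-96 + 1**2 - 4*1) = -3 + (-96 + 1 - 4) = -3 - 99 = -102)
j(D) = -102*D
-16814 + j(-164) = -16814 - 102*(-164) = -16814 + 16728 = -86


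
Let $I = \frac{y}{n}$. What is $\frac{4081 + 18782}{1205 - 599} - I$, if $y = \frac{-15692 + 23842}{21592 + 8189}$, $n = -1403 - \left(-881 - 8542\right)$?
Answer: $\frac{45505639543}{1206160281} \approx 37.728$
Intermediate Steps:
$n = 8020$ ($n = -1403 - -9423 = -1403 + 9423 = 8020$)
$y = \frac{8150}{29781} \approx 0.27366$
$I = \frac{815}{23884362}$ ($I = \frac{8150}{29781 \cdot 8020} = \frac{8150}{29781} \cdot \frac{1}{8020} = \frac{815}{23884362} \approx 3.4123 \cdot 10^{-5}$)
$\frac{4081 + 18782}{1205 - 599} - I = \frac{4081 + 18782}{1205 - 599} - \frac{815}{23884362} = \frac{22863}{606} - \frac{815}{23884362} = 22863 \cdot \frac{1}{606} - \frac{815}{23884362} = \frac{7621}{202} - \frac{815}{23884362} = \frac{45505639543}{1206160281}$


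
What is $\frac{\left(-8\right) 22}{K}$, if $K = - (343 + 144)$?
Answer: $\frac{176}{487} \approx 0.3614$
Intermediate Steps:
$K = -487$ ($K = \left(-1\right) 487 = -487$)
$\frac{\left(-8\right) 22}{K} = \frac{\left(-8\right) 22}{-487} = \left(-176\right) \left(- \frac{1}{487}\right) = \frac{176}{487}$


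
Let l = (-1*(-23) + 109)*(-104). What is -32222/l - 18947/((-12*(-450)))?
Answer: -1793867/1544400 ≈ -1.1615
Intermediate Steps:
l = -13728 (l = (23 + 109)*(-104) = 132*(-104) = -13728)
-32222/l - 18947/((-12*(-450))) = -32222/(-13728) - 18947/((-12*(-450))) = -32222*(-1/13728) - 18947/5400 = 16111/6864 - 18947*1/5400 = 16111/6864 - 18947/5400 = -1793867/1544400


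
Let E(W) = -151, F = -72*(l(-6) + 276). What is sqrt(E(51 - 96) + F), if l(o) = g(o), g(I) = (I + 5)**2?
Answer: I*sqrt(20095) ≈ 141.76*I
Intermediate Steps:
g(I) = (5 + I)**2
l(o) = (5 + o)**2
F = -19944 (F = -72*((5 - 6)**2 + 276) = -72*((-1)**2 + 276) = -72*(1 + 276) = -72*277 = -19944)
sqrt(E(51 - 96) + F) = sqrt(-151 - 19944) = sqrt(-20095) = I*sqrt(20095)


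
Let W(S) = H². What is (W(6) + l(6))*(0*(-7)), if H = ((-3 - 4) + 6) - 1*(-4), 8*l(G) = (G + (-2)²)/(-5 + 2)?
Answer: 0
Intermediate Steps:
l(G) = -⅙ - G/24 (l(G) = ((G + (-2)²)/(-5 + 2))/8 = ((G + 4)/(-3))/8 = ((4 + G)*(-⅓))/8 = (-4/3 - G/3)/8 = -⅙ - G/24)
H = 3 (H = (-7 + 6) + 4 = -1 + 4 = 3)
W(S) = 9 (W(S) = 3² = 9)
(W(6) + l(6))*(0*(-7)) = (9 + (-⅙ - 1/24*6))*(0*(-7)) = (9 + (-⅙ - ¼))*0 = (9 - 5/12)*0 = (103/12)*0 = 0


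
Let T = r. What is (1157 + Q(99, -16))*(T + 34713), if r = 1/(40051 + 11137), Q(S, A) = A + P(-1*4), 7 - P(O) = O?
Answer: 511744044960/12797 ≈ 3.9989e+7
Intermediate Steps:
P(O) = 7 - O
Q(S, A) = 11 + A (Q(S, A) = A + (7 - (-1)*4) = A + (7 - 1*(-4)) = A + (7 + 4) = A + 11 = 11 + A)
r = 1/51188 ≈ 1.9536e-5
T = 1/51188 ≈ 1.9536e-5
(1157 + Q(99, -16))*(T + 34713) = (1157 + (11 - 16))*(1/51188 + 34713) = (1157 - 5)*(1776889045/51188) = 1152*(1776889045/51188) = 511744044960/12797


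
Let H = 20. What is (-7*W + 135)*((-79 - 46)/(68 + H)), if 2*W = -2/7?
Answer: -2125/11 ≈ -193.18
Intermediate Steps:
W = -⅐ (W = (-2/7)/2 = (-2*⅐)/2 = (½)*(-2/7) = -⅐ ≈ -0.14286)
(-7*W + 135)*((-79 - 46)/(68 + H)) = (-7*(-⅐) + 135)*((-79 - 46)/(68 + 20)) = (1 + 135)*(-125/88) = 136*(-125*1/88) = 136*(-125/88) = -2125/11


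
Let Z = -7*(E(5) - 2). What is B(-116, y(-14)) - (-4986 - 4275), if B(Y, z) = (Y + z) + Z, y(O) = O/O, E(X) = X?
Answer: 9125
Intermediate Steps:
Z = -21 (Z = -7*(5 - 2) = -7*3 = -21)
y(O) = 1
B(Y, z) = -21 + Y + z (B(Y, z) = (Y + z) - 21 = -21 + Y + z)
B(-116, y(-14)) - (-4986 - 4275) = (-21 - 116 + 1) - (-4986 - 4275) = -136 - 1*(-9261) = -136 + 9261 = 9125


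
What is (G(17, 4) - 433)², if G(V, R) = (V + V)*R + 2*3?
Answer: 84681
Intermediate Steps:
G(V, R) = 6 + 2*R*V (G(V, R) = (2*V)*R + 6 = 2*R*V + 6 = 6 + 2*R*V)
(G(17, 4) - 433)² = ((6 + 2*4*17) - 433)² = ((6 + 136) - 433)² = (142 - 433)² = (-291)² = 84681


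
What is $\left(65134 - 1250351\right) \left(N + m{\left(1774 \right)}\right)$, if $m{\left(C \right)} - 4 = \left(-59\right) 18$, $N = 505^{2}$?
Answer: $-301006005839$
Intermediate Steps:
$N = 255025$
$m{\left(C \right)} = -1058$ ($m{\left(C \right)} = 4 - 1062 = -1058$)
$\left(65134 - 1250351\right) \left(N + m{\left(1774 \right)}\right) = \left(65134 - 1250351\right) \left(255025 - 1058\right) = \left(-1185217\right) 253967 = -301006005839$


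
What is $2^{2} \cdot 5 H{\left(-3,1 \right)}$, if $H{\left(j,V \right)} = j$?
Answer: $-60$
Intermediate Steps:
$2^{2} \cdot 5 H{\left(-3,1 \right)} = 2^{2} \cdot 5 \left(-3\right) = 4 \cdot 5 \left(-3\right) = 20 \left(-3\right) = -60$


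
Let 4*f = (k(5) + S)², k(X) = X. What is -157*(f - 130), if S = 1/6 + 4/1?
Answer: 2464115/144 ≈ 17112.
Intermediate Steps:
S = 25/6 (S = 1*(⅙) + 4*1 = ⅙ + 4 = 25/6 ≈ 4.1667)
f = 3025/144 (f = (5 + 25/6)²/4 = (55/6)²/4 = (¼)*(3025/36) = 3025/144 ≈ 21.007)
-157*(f - 130) = -157*(3025/144 - 130) = -157*(-15695/144) = 2464115/144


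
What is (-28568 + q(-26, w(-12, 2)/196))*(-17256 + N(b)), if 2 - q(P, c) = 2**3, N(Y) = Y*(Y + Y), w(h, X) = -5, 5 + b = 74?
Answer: 220991316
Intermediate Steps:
b = 69 (b = -5 + 74 = 69)
N(Y) = 2*Y**2 (N(Y) = Y*(2*Y) = 2*Y**2)
q(P, c) = -6 (q(P, c) = 2 - 1*2**3 = 2 - 1*8 = 2 - 8 = -6)
(-28568 + q(-26, w(-12, 2)/196))*(-17256 + N(b)) = (-28568 - 6)*(-17256 + 2*69**2) = -28574*(-17256 + 2*4761) = -28574*(-17256 + 9522) = -28574*(-7734) = 220991316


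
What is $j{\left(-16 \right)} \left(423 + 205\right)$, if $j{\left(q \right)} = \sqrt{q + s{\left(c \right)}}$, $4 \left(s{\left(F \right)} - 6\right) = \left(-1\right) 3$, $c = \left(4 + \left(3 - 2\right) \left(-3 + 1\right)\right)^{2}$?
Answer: $314 i \sqrt{43} \approx 2059.0 i$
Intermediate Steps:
$c = 4$ ($c = \left(4 + 1 \left(-2\right)\right)^{2} = \left(4 - 2\right)^{2} = 2^{2} = 4$)
$s{\left(F \right)} = \frac{21}{4}$ ($s{\left(F \right)} = 6 + \frac{\left(-1\right) 3}{4} = 6 + \frac{1}{4} \left(-3\right) = 6 - \frac{3}{4} = \frac{21}{4}$)
$j{\left(q \right)} = \sqrt{\frac{21}{4} + q}$ ($j{\left(q \right)} = \sqrt{q + \frac{21}{4}} = \sqrt{\frac{21}{4} + q}$)
$j{\left(-16 \right)} \left(423 + 205\right) = \frac{\sqrt{21 + 4 \left(-16\right)}}{2} \left(423 + 205\right) = \frac{\sqrt{21 - 64}}{2} \cdot 628 = \frac{\sqrt{-43}}{2} \cdot 628 = \frac{i \sqrt{43}}{2} \cdot 628 = 314 i \sqrt{43}$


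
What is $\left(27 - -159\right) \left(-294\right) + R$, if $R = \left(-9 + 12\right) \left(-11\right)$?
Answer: $-54717$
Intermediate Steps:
$R = -33$ ($R = 3 \left(-11\right) = -33$)
$\left(27 - -159\right) \left(-294\right) + R = \left(27 - -159\right) \left(-294\right) - 33 = \left(27 + 159\right) \left(-294\right) - 33 = 186 \left(-294\right) - 33 = -54684 - 33 = -54717$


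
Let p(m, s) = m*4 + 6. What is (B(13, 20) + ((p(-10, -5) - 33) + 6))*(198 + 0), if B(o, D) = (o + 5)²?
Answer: 52074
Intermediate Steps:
p(m, s) = 6 + 4*m (p(m, s) = 4*m + 6 = 6 + 4*m)
B(o, D) = (5 + o)²
(B(13, 20) + ((p(-10, -5) - 33) + 6))*(198 + 0) = ((5 + 13)² + (((6 + 4*(-10)) - 33) + 6))*(198 + 0) = (18² + (((6 - 40) - 33) + 6))*198 = (324 + ((-34 - 33) + 6))*198 = (324 + (-67 + 6))*198 = (324 - 61)*198 = 263*198 = 52074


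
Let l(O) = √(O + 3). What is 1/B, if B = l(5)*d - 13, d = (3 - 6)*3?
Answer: 13/479 - 18*√2/479 ≈ -0.026004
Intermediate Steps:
l(O) = √(3 + O)
d = -9 (d = -3*3 = -9)
B = -13 - 18*√2 (B = √(3 + 5)*(-9) - 13 = √8*(-9) - 13 = (2*√2)*(-9) - 13 = -18*√2 - 13 = -13 - 18*√2 ≈ -38.456)
1/B = 1/(-13 - 18*√2)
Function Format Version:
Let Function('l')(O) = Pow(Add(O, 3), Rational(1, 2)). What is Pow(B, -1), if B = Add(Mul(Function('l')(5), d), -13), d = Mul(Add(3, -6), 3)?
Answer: Add(Rational(13, 479), Mul(Rational(-18, 479), Pow(2, Rational(1, 2)))) ≈ -0.026004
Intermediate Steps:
Function('l')(O) = Pow(Add(3, O), Rational(1, 2))
d = -9 (d = Mul(-3, 3) = -9)
B = Add(-13, Mul(-18, Pow(2, Rational(1, 2)))) (B = Add(Mul(Pow(Add(3, 5), Rational(1, 2)), -9), -13) = Add(Mul(Pow(8, Rational(1, 2)), -9), -13) = Add(Mul(Mul(2, Pow(2, Rational(1, 2))), -9), -13) = Add(Mul(-18, Pow(2, Rational(1, 2))), -13) = Add(-13, Mul(-18, Pow(2, Rational(1, 2)))) ≈ -38.456)
Pow(B, -1) = Pow(Add(-13, Mul(-18, Pow(2, Rational(1, 2)))), -1)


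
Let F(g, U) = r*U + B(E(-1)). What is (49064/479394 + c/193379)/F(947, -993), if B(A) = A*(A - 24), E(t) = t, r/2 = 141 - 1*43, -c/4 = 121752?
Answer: 111990382948/9020309512418289 ≈ 1.2415e-5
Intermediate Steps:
c = -487008 (c = -4*121752 = -487008)
r = 196 (r = 2*(141 - 1*43) = 2*(141 - 43) = 2*98 = 196)
B(A) = A*(-24 + A)
F(g, U) = 25 + 196*U (F(g, U) = 196*U - (-24 - 1) = 196*U - 1*(-25) = 196*U + 25 = 25 + 196*U)
(49064/479394 + c/193379)/F(947, -993) = (49064/479394 - 487008/193379)/(25 + 196*(-993)) = (49064*(1/479394) - 487008*1/193379)/(25 - 194628) = (24532/239697 - 487008/193379)/(-194603) = -111990382948/46352366163*(-1/194603) = 111990382948/9020309512418289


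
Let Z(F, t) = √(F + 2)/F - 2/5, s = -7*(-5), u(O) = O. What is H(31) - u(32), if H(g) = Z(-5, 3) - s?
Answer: -337/5 - I*√3/5 ≈ -67.4 - 0.34641*I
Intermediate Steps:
s = 35
Z(F, t) = -⅖ + √(2 + F)/F (Z(F, t) = √(2 + F)/F - 2*⅕ = √(2 + F)/F - ⅖ = -⅖ + √(2 + F)/F)
H(g) = -177/5 - I*√3/5 (H(g) = (-⅖ + √(2 - 5)/(-5)) - 1*35 = (-⅖ - I*√3/5) - 35 = -177/5 - I*√3/5)
H(31) - u(32) = (-177/5 - I*√3/5) - 1*32 = (-177/5 - I*√3/5) - 32 = -337/5 - I*√3/5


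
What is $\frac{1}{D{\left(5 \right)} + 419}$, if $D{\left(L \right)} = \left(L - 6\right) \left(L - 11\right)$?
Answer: $\frac{1}{425} \approx 0.0023529$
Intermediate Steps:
$D{\left(L \right)} = \left(-11 + L\right) \left(-6 + L\right)$ ($D{\left(L \right)} = \left(-6 + L\right) \left(-11 + L\right) = \left(-11 + L\right) \left(-6 + L\right)$)
$\frac{1}{D{\left(5 \right)} + 419} = \frac{1}{\left(66 + 5^{2} - 85\right) + 419} = \frac{1}{\left(66 + 25 - 85\right) + 419} = \frac{1}{6 + 419} = \frac{1}{425}$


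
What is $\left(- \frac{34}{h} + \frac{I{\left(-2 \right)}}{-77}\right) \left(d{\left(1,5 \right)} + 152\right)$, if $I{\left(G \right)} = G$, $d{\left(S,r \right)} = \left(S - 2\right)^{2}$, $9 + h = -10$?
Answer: $\frac{406368}{1463} \approx 277.76$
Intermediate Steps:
$h = -19$ ($h = -9 - 10 = -19$)
$d{\left(S,r \right)} = \left(-2 + S\right)^{2}$
$\left(- \frac{34}{h} + \frac{I{\left(-2 \right)}}{-77}\right) \left(d{\left(1,5 \right)} + 152\right) = \left(- \frac{34}{-19} - \frac{2}{-77}\right) \left(\left(-2 + 1\right)^{2} + 152\right) = \left(\left(-34\right) \left(- \frac{1}{19}\right) - - \frac{2}{77}\right) \left(\left(-1\right)^{2} + 152\right) = \left(\frac{34}{19} + \frac{2}{77}\right) \left(1 + 152\right) = \frac{2656}{1463} \cdot 153 = \frac{406368}{1463}$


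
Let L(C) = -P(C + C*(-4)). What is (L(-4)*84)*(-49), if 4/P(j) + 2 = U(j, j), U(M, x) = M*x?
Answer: 8232/71 ≈ 115.94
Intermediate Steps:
P(j) = 4/(-2 + j**2) (P(j) = 4/(-2 + j*j) = 4/(-2 + j**2))
L(C) = -4/(-2 + 9*C**2) (L(C) = -4/(-2 + (C + C*(-4))**2) = -4/(-2 + (C - 4*C)**2) = -4/(-2 + (-3*C)**2) = -4/(-2 + 9*C**2))
(L(-4)*84)*(-49) = (-4/(-2 + 9*(-4)**2)*84)*(-49) = (-4/(-2 + 9*16)*84)*(-49) = (-4/(-2 + 144)*84)*(-49) = (-4/142*84)*(-49) = (-4*1/142*84)*(-49) = -2/71*84*(-49) = -168/71*(-49) = 8232/71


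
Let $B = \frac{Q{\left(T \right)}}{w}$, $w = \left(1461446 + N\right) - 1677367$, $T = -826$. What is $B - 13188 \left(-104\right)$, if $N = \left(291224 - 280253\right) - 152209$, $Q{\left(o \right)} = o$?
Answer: $\frac{489862141594}{357159} \approx 1.3716 \cdot 10^{6}$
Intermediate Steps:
$N = -141238$ ($N = 10971 - 152209 = -141238$)
$w = -357159$ ($w = \left(1461446 - 141238\right) - 1677367 = 1320208 - 1677367 = -357159$)
$B = \frac{826}{357159}$ ($B = - \frac{826}{-357159} = \left(-826\right) \left(- \frac{1}{357159}\right) = \frac{826}{357159} \approx 0.0023127$)
$B - 13188 \left(-104\right) = \frac{826}{357159} - 13188 \left(-104\right) = \frac{826}{357159} - -1371552 = \frac{826}{357159} + 1371552 = \frac{489862141594}{357159}$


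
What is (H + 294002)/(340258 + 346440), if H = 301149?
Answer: 595151/686698 ≈ 0.86668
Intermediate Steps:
(H + 294002)/(340258 + 346440) = (301149 + 294002)/(340258 + 346440) = 595151/686698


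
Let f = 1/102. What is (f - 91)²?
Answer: 86136961/10404 ≈ 8279.2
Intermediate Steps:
f = 1/102 ≈ 0.0098039
(f - 91)² = (1/102 - 91)² = (-9281/102)² = 86136961/10404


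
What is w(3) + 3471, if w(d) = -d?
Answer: 3468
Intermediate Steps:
w(3) + 3471 = -1*3 + 3471 = -3 + 3471 = 3468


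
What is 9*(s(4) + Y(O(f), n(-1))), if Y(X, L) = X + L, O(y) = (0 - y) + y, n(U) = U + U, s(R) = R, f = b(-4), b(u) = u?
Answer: 18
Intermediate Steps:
f = -4
n(U) = 2*U
O(y) = 0 (O(y) = -y + y = 0)
Y(X, L) = L + X
9*(s(4) + Y(O(f), n(-1))) = 9*(4 + (2*(-1) + 0)) = 9*(4 + (-2 + 0)) = 9*(4 - 2) = 9*2 = 18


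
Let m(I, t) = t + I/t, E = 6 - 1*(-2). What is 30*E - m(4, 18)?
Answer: 1996/9 ≈ 221.78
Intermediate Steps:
E = 8 (E = 6 + 2 = 8)
30*E - m(4, 18) = 30*8 - (18 + 4/18) = 240 - (18 + 4*(1/18)) = 240 - (18 + 2/9) = 240 - 1*164/9 = 240 - 164/9 = 1996/9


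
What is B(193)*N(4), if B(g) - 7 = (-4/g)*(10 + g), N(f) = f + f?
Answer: 4312/193 ≈ 22.342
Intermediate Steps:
N(f) = 2*f
B(g) = 7 - 4*(10 + g)/g (B(g) = 7 + (-4/g)*(10 + g) = 7 - 4*(10 + g)/g)
B(193)*N(4) = (3 - 40/193)*(2*4) = (3 - 40*1/193)*8 = (3 - 40/193)*8 = (539/193)*8 = 4312/193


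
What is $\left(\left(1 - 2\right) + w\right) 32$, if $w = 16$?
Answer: $480$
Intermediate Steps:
$\left(\left(1 - 2\right) + w\right) 32 = \left(\left(1 - 2\right) + 16\right) 32 = \left(-1 + 16\right) 32 = 15 \cdot 32 = 480$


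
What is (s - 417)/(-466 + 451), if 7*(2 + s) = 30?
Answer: 2903/105 ≈ 27.648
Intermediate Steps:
s = 16/7 (s = -2 + (1/7)*30 = -2 + 30/7 = 16/7 ≈ 2.2857)
(s - 417)/(-466 + 451) = (16/7 - 417)/(-466 + 451) = -2903/7/(-15) = -2903/7*(-1/15) = 2903/105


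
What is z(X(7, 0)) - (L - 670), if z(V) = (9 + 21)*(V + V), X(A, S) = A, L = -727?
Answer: 1817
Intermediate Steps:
z(V) = 60*V (z(V) = 30*(2*V) = 60*V)
z(X(7, 0)) - (L - 670) = 60*7 - (-727 - 670) = 420 - 1*(-1397) = 420 + 1397 = 1817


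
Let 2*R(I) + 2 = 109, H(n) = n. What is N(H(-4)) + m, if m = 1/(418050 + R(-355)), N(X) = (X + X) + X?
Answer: -10034482/836207 ≈ -12.000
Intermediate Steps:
R(I) = 107/2 (R(I) = -1 + (1/2)*109 = -1 + 109/2 = 107/2)
N(X) = 3*X (N(X) = 2*X + X = 3*X)
m = 2/836207 (m = 1/(418050 + 107/2) = 1/(836207/2) = 2/836207 ≈ 2.3918e-6)
N(H(-4)) + m = 3*(-4) + 2/836207 = -12 + 2/836207 = -10034482/836207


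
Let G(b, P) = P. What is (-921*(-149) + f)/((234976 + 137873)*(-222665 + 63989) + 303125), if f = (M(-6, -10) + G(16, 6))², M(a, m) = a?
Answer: -137229/59161884799 ≈ -2.3195e-6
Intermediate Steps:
f = 0 (f = (-6 + 6)² = 0² = 0)
(-921*(-149) + f)/((234976 + 137873)*(-222665 + 63989) + 303125) = (-921*(-149) + 0)/((234976 + 137873)*(-222665 + 63989) + 303125) = (137229 + 0)/(372849*(-158676) + 303125) = 137229/(-59162187924 + 303125) = 137229/(-59161884799) = 137229*(-1/59161884799) = -137229/59161884799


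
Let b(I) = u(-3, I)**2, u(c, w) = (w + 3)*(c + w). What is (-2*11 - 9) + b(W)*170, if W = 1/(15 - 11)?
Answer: 1734197/128 ≈ 13548.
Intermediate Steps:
W = 1/4 ≈ 0.25000
u(c, w) = (3 + w)*(c + w)
b(I) = (-9 + I**2)**2 (b(I) = (I**2 + 3*(-3) + 3*I - 3*I)**2 = (I**2 - 9 + 3*I - 3*I)**2 = (-9 + I**2)**2)
(-2*11 - 9) + b(W)*170 = (-2*11 - 9) + (-9 + (1/4)**2)**2*170 = (-22 - 9) + (-9 + 1/16)**2*170 = -31 + (-143/16)**2*170 = -31 + (20449/256)*170 = -31 + 1738165/128 = 1734197/128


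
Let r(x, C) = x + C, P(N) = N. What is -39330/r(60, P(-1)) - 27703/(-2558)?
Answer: -98971663/150922 ≈ -655.78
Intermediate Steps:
r(x, C) = C + x
-39330/r(60, P(-1)) - 27703/(-2558) = -39330/(-1 + 60) - 27703/(-2558) = -39330/59 - 27703*(-1/2558) = -39330*1/59 + 27703/2558 = -39330/59 + 27703/2558 = -98971663/150922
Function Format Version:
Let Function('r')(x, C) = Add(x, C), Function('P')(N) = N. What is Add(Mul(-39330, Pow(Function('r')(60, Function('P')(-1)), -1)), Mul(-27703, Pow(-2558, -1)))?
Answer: Rational(-98971663, 150922) ≈ -655.78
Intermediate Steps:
Function('r')(x, C) = Add(C, x)
Add(Mul(-39330, Pow(Function('r')(60, Function('P')(-1)), -1)), Mul(-27703, Pow(-2558, -1))) = Add(Mul(-39330, Pow(Add(-1, 60), -1)), Mul(-27703, Pow(-2558, -1))) = Add(Mul(-39330, Pow(59, -1)), Mul(-27703, Rational(-1, 2558))) = Add(Mul(-39330, Rational(1, 59)), Rational(27703, 2558)) = Add(Rational(-39330, 59), Rational(27703, 2558)) = Rational(-98971663, 150922)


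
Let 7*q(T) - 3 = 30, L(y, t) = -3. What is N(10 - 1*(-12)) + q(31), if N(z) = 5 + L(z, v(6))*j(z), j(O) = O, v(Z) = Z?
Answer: -394/7 ≈ -56.286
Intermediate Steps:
q(T) = 33/7 (q(T) = 3/7 + (⅐)*30 = 3/7 + 30/7 = 33/7)
N(z) = 5 - 3*z
N(10 - 1*(-12)) + q(31) = (5 - 3*(10 - 1*(-12))) + 33/7 = (5 - 3*(10 + 12)) + 33/7 = (5 - 3*22) + 33/7 = (5 - 66) + 33/7 = -61 + 33/7 = -394/7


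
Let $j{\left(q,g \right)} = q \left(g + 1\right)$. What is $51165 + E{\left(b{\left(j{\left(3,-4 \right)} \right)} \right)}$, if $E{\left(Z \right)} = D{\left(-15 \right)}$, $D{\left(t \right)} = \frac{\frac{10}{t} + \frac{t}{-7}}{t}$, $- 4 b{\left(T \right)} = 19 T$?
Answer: $\frac{16116944}{315} \approx 51165.0$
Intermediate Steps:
$j{\left(q,g \right)} = q \left(1 + g\right)$
$b{\left(T \right)} = - \frac{19 T}{4}$
$D{\left(t \right)} = \frac{\frac{10}{t} - \frac{t}{7}}{t}$ ($D{\left(t \right)} = \frac{\frac{10}{t} + t \left(- \frac{1}{7}\right)}{t} = \frac{\frac{10}{t} - \frac{t}{7}}{t}$)
$E{\left(Z \right)} = - \frac{31}{315}$ ($E{\left(Z \right)} = - \frac{1}{7} + \frac{10}{225} = - \frac{1}{7} + 10 \cdot \frac{1}{225} = - \frac{1}{7} + \frac{2}{45} = - \frac{31}{315}$)
$51165 + E{\left(b{\left(j{\left(3,-4 \right)} \right)} \right)} = 51165 - \frac{31}{315} = \frac{16116944}{315}$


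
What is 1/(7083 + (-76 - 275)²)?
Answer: 1/130284 ≈ 7.6755e-6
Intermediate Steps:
1/(7083 + (-76 - 275)²) = 1/(7083 + (-351)²) = 1/(7083 + 123201) = 1/130284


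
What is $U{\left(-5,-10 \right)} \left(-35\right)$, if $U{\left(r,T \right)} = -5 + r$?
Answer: $350$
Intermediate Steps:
$U{\left(-5,-10 \right)} \left(-35\right) = \left(-5 - 5\right) \left(-35\right) = \left(-10\right) \left(-35\right) = 350$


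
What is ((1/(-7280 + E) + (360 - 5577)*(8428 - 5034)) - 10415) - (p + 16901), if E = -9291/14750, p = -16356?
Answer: -1902665252957028/107389291 ≈ -1.7717e+7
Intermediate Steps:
E = -9291/14750 (E = -9291*1/14750 = -9291/14750 ≈ -0.62990)
((1/(-7280 + E) + (360 - 5577)*(8428 - 5034)) - 10415) - (p + 16901) = ((1/(-7280 - 9291/14750) + (360 - 5577)*(8428 - 5034)) - 10415) - (-16356 + 16901) = ((1/(-107389291/14750) - 5217*3394) - 10415) - 1*545 = ((-14750/107389291 - 17706498) - 10415) - 545 = (-1901488266327668/107389291 - 10415) - 545 = -1902606725793433/107389291 - 545 = -1902665252957028/107389291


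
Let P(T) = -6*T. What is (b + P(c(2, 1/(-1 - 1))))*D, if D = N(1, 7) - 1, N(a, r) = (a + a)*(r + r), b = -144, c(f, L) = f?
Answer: -4212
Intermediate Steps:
N(a, r) = 4*a*r (N(a, r) = (2*a)*(2*r) = 4*a*r)
D = 27 (D = 4*1*7 - 1 = 28 - 1 = 27)
(b + P(c(2, 1/(-1 - 1))))*D = (-144 - 6*2)*27 = (-144 - 12)*27 = -156*27 = -4212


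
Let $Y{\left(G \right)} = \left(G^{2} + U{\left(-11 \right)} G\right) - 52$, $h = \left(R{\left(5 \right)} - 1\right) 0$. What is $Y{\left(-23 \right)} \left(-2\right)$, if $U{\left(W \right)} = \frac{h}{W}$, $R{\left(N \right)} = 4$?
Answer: $-954$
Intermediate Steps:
$h = 0$ ($h = \left(4 - 1\right) 0 = 3 \cdot 0 = 0$)
$U{\left(W \right)} = 0$ ($U{\left(W \right)} = \frac{0}{W} = 0$)
$Y{\left(G \right)} = -52 + G^{2}$ ($Y{\left(G \right)} = \left(G^{2} + 0 G\right) - 52 = \left(G^{2} + 0\right) - 52 = G^{2} - 52 = -52 + G^{2}$)
$Y{\left(-23 \right)} \left(-2\right) = \left(-52 + \left(-23\right)^{2}\right) \left(-2\right) = \left(-52 + 529\right) \left(-2\right) = 477 \left(-2\right) = -954$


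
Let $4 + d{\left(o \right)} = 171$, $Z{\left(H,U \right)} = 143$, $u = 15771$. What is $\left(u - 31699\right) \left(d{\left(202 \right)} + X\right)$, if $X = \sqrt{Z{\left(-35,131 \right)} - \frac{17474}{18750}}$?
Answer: $-2659976 - \frac{63712 \sqrt{1248645}}{375} \approx -2.8498 \cdot 10^{6}$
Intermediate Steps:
$d{\left(o \right)} = 167$ ($d{\left(o \right)} = -4 + 171 = 167$)
$X = \frac{4 \sqrt{1248645}}{375}$ ($X = \sqrt{143 - \frac{17474}{18750}} = \sqrt{143 - \frac{8737}{9375}} = \sqrt{\frac{1331888}{9375}} = \frac{4 \sqrt{1248645}}{375} \approx 11.919$)
$\left(u - 31699\right) \left(d{\left(202 \right)} + X\right) = \left(15771 - 31699\right) \left(167 + \frac{4 \sqrt{1248645}}{375}\right) = - 15928 \left(167 + \frac{4 \sqrt{1248645}}{375}\right) = -2659976 - \frac{63712 \sqrt{1248645}}{375}$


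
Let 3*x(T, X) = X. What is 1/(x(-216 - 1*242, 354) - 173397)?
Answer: -1/173279 ≈ -5.7710e-6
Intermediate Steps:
x(T, X) = X/3
1/(x(-216 - 1*242, 354) - 173397) = 1/((1/3)*354 - 173397) = 1/(118 - 173397) = 1/(-173279) = -1/173279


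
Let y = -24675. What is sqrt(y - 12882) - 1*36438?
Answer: -36438 + 3*I*sqrt(4173) ≈ -36438.0 + 193.8*I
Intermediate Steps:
sqrt(y - 12882) - 1*36438 = sqrt(-24675 - 12882) - 1*36438 = sqrt(-37557) - 36438 = 3*I*sqrt(4173) - 36438 = -36438 + 3*I*sqrt(4173)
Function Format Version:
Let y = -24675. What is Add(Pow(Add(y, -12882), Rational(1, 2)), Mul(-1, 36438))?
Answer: Add(-36438, Mul(3, I, Pow(4173, Rational(1, 2)))) ≈ Add(-36438., Mul(193.80, I))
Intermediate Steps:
Add(Pow(Add(y, -12882), Rational(1, 2)), Mul(-1, 36438)) = Add(Pow(Add(-24675, -12882), Rational(1, 2)), Mul(-1, 36438)) = Add(Pow(-37557, Rational(1, 2)), -36438) = Add(Mul(3, I, Pow(4173, Rational(1, 2))), -36438) = Add(-36438, Mul(3, I, Pow(4173, Rational(1, 2))))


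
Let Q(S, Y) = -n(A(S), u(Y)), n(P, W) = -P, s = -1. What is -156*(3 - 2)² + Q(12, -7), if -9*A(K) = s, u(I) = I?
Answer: -1403/9 ≈ -155.89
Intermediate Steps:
A(K) = ⅑ (A(K) = -⅑*(-1) = ⅑)
Q(S, Y) = ⅑ (Q(S, Y) = -(-1)/9 = -1*(-⅑) = ⅑)
-156*(3 - 2)² + Q(12, -7) = -156*(3 - 2)² + ⅑ = -156*1² + ⅑ = -156*1 + ⅑ = -156 + ⅑ = -1403/9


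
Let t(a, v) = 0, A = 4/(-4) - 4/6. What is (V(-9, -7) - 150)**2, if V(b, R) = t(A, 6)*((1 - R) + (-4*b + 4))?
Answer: 22500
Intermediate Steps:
A = -5/3 (A = 4*(-1/4) - 4*1/6 = -1 - 2/3 = -5/3 ≈ -1.6667)
V(b, R) = 0 (V(b, R) = 0*((1 - R) + (-4*b + 4)) = 0*((1 - R) + (4 - 4*b)) = 0*(5 - R - 4*b) = 0)
(V(-9, -7) - 150)**2 = (0 - 150)**2 = (-150)**2 = 22500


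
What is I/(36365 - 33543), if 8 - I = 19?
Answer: -11/2822 ≈ -0.0038979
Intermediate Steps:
I = -11 (I = 8 - 1*19 = 8 - 19 = -11)
I/(36365 - 33543) = -11/(36365 - 33543) = -11/2822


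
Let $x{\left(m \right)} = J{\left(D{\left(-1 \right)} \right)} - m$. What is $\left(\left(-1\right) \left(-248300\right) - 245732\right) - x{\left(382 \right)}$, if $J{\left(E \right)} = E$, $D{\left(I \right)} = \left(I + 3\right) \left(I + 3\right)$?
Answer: $2946$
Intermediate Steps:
$D{\left(I \right)} = \left(3 + I\right)^{2}$ ($D{\left(I \right)} = \left(3 + I\right) \left(3 + I\right) = \left(3 + I\right)^{2}$)
$x{\left(m \right)} = 4 - m$ ($x{\left(m \right)} = \left(3 - 1\right)^{2} - m = 2^{2} - m = 4 - m$)
$\left(\left(-1\right) \left(-248300\right) - 245732\right) - x{\left(382 \right)} = \left(\left(-1\right) \left(-248300\right) - 245732\right) - \left(4 - 382\right) = \left(248300 - 245732\right) - \left(4 - 382\right) = 2568 - -378 = 2568 + 378 = 2946$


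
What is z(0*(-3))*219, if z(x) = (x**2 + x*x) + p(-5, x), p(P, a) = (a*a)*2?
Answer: 0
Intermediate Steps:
p(P, a) = 2*a**2 (p(P, a) = a**2*2 = 2*a**2)
z(x) = 4*x**2 (z(x) = (x**2 + x*x) + 2*x**2 = (x**2 + x**2) + 2*x**2 = 2*x**2 + 2*x**2 = 4*x**2)
z(0*(-3))*219 = (4*(0*(-3))**2)*219 = (4*0**2)*219 = (4*0)*219 = 0*219 = 0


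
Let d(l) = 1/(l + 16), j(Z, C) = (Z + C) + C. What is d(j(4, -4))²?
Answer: 1/144 ≈ 0.0069444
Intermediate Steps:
j(Z, C) = Z + 2*C (j(Z, C) = (C + Z) + C = Z + 2*C)
d(l) = 1/(16 + l)
d(j(4, -4))² = (1/(16 + (4 + 2*(-4))))² = (1/(16 + (4 - 8)))² = (1/(16 - 4))² = (1/12)² = 1/144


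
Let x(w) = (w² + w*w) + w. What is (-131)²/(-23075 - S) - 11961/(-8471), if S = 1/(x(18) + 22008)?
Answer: 2961887490417/4432048809521 ≈ 0.66829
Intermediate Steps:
x(w) = w + 2*w² (x(w) = (w² + w²) + w = 2*w² + w = w + 2*w²)
S = 1/22674 (S = 1/(18*(1 + 2*18) + 22008) = 1/(18*(1 + 36) + 22008) = 1/(18*37 + 22008) = 1/(666 + 22008) = 1/22674 ≈ 4.4103e-5)
(-131)²/(-23075 - S) - 11961/(-8471) = (-131)²/(-23075 - 1*1/22674) - 11961/(-8471) = 17161/(-23075 - 1/22674) - 11961*(-1/8471) = 17161/(-523202551/22674) + 11961/8471 = 17161*(-22674/523202551) + 11961/8471 = -389108514/523202551 + 11961/8471 = 2961887490417/4432048809521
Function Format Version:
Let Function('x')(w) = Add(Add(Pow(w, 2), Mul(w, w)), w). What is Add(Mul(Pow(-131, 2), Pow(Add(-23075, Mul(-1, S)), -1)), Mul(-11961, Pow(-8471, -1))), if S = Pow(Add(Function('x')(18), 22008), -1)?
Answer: Rational(2961887490417, 4432048809521) ≈ 0.66829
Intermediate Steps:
Function('x')(w) = Add(w, Mul(2, Pow(w, 2))) (Function('x')(w) = Add(Add(Pow(w, 2), Pow(w, 2)), w) = Add(Mul(2, Pow(w, 2)), w) = Add(w, Mul(2, Pow(w, 2))))
S = Rational(1, 22674) (S = Pow(Add(Mul(18, Add(1, Mul(2, 18))), 22008), -1) = Pow(Add(Mul(18, Add(1, 36)), 22008), -1) = Pow(Add(Mul(18, 37), 22008), -1) = Pow(Add(666, 22008), -1) = Pow(22674, -1) = Rational(1, 22674) ≈ 4.4103e-5)
Add(Mul(Pow(-131, 2), Pow(Add(-23075, Mul(-1, S)), -1)), Mul(-11961, Pow(-8471, -1))) = Add(Mul(Pow(-131, 2), Pow(Add(-23075, Mul(-1, Rational(1, 22674))), -1)), Mul(-11961, Pow(-8471, -1))) = Add(Mul(17161, Pow(Add(-23075, Rational(-1, 22674)), -1)), Mul(-11961, Rational(-1, 8471))) = Add(Mul(17161, Pow(Rational(-523202551, 22674), -1)), Rational(11961, 8471)) = Add(Mul(17161, Rational(-22674, 523202551)), Rational(11961, 8471)) = Add(Rational(-389108514, 523202551), Rational(11961, 8471)) = Rational(2961887490417, 4432048809521)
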